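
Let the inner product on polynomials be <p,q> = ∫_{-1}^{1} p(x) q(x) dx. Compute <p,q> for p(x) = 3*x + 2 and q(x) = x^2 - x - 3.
<p,q> = -38/3

Expand the product: p(x)·q(x) = 3*x^3 - x^2 - 11*x - 6.
∫_{-1}^{1} of each monomial x^k gives [2/(k+1) if k even, 0 if k odd]. Integrating term-by-term (or equivalently evaluating the antiderivative F(x) = 3*x^4/4 - x^3/3 - 11*x^2/2 - 6*x at the endpoints):
  F(1) − F(−1) = -133/12 − (19/12) = -38/3.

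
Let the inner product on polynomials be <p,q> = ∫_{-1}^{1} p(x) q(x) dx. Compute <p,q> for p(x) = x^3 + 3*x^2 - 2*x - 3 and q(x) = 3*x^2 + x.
<p,q> = -10/3

Expand the product: p(x)·q(x) = 3*x^5 + 10*x^4 - 3*x^3 - 11*x^2 - 3*x.
∫_{-1}^{1} of each monomial x^k gives [2/(k+1) if k even, 0 if k odd]. Integrating term-by-term (or equivalently evaluating the antiderivative F(x) = x^6/2 + 2*x^5 - 3*x^4/4 - 11*x^3/3 - 3*x^2/2 at the endpoints):
  F(1) − F(−1) = -41/12 − (-1/12) = -10/3.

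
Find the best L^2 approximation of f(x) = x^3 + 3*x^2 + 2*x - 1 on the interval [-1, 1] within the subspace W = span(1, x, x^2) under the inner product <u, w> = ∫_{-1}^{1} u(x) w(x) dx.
g(x) = 3*x^2 + 13*x/5 - 1

The best approximation g ∈ W is the orthogonal projection of f onto W. Writing g = a_0 + a_1 x + a_2 x^2, the coefficients solve the normal equations G · a = b where
  G_{ij} = <φ_i, φ_j> and b_i = <f, φ_i>, with φ_0 = 1, φ_1 = x, φ_2 = x^2.
G =
  [2, 0, 2/3]
  [0, 2/3, 0]
  [2/3, 0, 2/5],
b = (0, 26/15, 8/15).
Solving gives a_0 = -1, a_1 = 13/5, a_2 = 3, so
  g(x) = 3*x^2 + 13*x/5 - 1.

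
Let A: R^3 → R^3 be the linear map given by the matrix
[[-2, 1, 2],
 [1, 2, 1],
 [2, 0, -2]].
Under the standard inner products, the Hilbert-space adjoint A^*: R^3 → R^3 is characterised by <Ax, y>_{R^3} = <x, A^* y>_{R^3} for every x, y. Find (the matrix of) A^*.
A^* = A^T =
[[-2, 1, 2],
 [1, 2, 0],
 [2, 1, -2]]

For real matrices with standard dot products, the defining identity <Ax, y> = <x, A^* y> gives (Ax)^T y = x^T (A^*) y, i.e. x^T A^T y = x^T (A^*) y. Since this holds for all x, y, we must have A^* = A^T. Therefore
A^* =
[[-2, 1, 2],
 [1, 2, 0],
 [2, 1, -2]].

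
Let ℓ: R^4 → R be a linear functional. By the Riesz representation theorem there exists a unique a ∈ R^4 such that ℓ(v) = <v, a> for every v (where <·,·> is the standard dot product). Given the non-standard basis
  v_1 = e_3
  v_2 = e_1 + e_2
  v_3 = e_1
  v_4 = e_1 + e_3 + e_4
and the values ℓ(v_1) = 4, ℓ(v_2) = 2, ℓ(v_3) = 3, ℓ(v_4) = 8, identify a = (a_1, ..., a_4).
a = (3, -1, 4, 1)

Write a = (a_1, ..., a_4) in the standard basis. For each basis vector v_i, ℓ(v_i) = <v_i, a> is a linear equation in the a_j's. Collect the n equations into a matrix system V a = ℓ, where row i of V is v_i (expressed in the standard basis). Since V is invertible (lower-triangular with 1s on the diagonal, up to permutation), solve by back-substitution:
  V =
[[0, 0, 1, 0],
 [1, 1, 0, 0],
 [1, 0, 0, 0],
 [1, 0, 1, 1]]
  V a = (4, 2, 3, 8)
Solving gives a = (3, -1, 4, 1).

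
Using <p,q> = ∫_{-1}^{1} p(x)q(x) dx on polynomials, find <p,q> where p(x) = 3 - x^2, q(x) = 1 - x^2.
<p,q> = 56/15

Expand the product: p(x)·q(x) = x^4 - 4*x^2 + 3.
∫_{-1}^{1} of each monomial x^k gives [2/(k+1) if k even, 0 if k odd]. Integrating term-by-term (or equivalently evaluating the antiderivative F(x) = x^5/5 - 4*x^3/3 + 3*x at the endpoints):
  F(1) − F(−1) = 28/15 − (-28/15) = 56/15.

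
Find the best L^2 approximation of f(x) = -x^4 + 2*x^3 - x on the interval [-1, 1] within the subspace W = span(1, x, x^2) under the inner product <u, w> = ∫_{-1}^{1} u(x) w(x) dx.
g(x) = -6*x^2/7 + x/5 + 3/35

The best approximation g ∈ W is the orthogonal projection of f onto W. Writing g = a_0 + a_1 x + a_2 x^2, the coefficients solve the normal equations G · a = b where
  G_{ij} = <φ_i, φ_j> and b_i = <f, φ_i>, with φ_0 = 1, φ_1 = x, φ_2 = x^2.
G =
  [2, 0, 2/3]
  [0, 2/3, 0]
  [2/3, 0, 2/5],
b = (-2/5, 2/15, -2/7).
Solving gives a_0 = 3/35, a_1 = 1/5, a_2 = -6/7, so
  g(x) = -6*x^2/7 + x/5 + 3/35.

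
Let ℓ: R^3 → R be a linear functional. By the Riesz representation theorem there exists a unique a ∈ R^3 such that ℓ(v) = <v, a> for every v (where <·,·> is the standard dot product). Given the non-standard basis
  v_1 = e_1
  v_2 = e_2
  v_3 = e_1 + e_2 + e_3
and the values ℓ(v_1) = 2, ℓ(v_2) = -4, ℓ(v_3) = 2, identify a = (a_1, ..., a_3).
a = (2, -4, 4)

Write a = (a_1, ..., a_3) in the standard basis. For each basis vector v_i, ℓ(v_i) = <v_i, a> is a linear equation in the a_j's. Collect the n equations into a matrix system V a = ℓ, where row i of V is v_i (expressed in the standard basis). Since V is invertible (lower-triangular with 1s on the diagonal, up to permutation), solve by back-substitution:
  V =
[[1, 0, 0],
 [0, 1, 0],
 [1, 1, 1]]
  V a = (2, -4, 2)
Solving gives a = (2, -4, 4).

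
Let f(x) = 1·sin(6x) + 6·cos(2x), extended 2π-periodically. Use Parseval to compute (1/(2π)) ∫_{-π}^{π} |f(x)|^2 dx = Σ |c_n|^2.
Σ |c_n|^2 = 37/2

Expand |f|^2 and use orthogonality of {sin(nx), cos(mx)} on [-π, π]:
  ∫_{-π}^{π} sin(nx)^2 dx = π, ∫ cos(mx)^2 dx = π, and cross terms integrate to 0.
So ∫_{-π}^{π} f(x)^2 dx = 1^2 · π + 6^2 · π = (1 + 36)π.
Divide by 2π: (1 + 36)/2 = 37/2.
By Parseval, this equals Σ |c_n|^2.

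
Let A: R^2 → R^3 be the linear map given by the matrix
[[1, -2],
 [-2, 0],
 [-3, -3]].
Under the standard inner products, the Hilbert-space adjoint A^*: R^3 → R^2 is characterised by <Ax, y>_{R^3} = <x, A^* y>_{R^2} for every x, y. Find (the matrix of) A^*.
A^* = A^T =
[[1, -2, -3],
 [-2, 0, -3]]

For real matrices with standard dot products, the defining identity <Ax, y> = <x, A^* y> gives (Ax)^T y = x^T (A^*) y, i.e. x^T A^T y = x^T (A^*) y. Since this holds for all x, y, we must have A^* = A^T. Therefore
A^* =
[[1, -2, -3],
 [-2, 0, -3]].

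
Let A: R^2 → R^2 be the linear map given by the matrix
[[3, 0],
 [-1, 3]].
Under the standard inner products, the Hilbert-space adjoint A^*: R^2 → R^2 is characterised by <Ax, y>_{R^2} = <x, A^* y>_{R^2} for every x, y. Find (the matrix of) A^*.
A^* = A^T =
[[3, -1],
 [0, 3]]

For real matrices with standard dot products, the defining identity <Ax, y> = <x, A^* y> gives (Ax)^T y = x^T (A^*) y, i.e. x^T A^T y = x^T (A^*) y. Since this holds for all x, y, we must have A^* = A^T. Therefore
A^* =
[[3, -1],
 [0, 3]].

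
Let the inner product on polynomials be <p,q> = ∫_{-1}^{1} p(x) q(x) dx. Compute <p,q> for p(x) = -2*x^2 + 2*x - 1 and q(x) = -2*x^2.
<p,q> = 44/15

Expand the product: p(x)·q(x) = 4*x^4 - 4*x^3 + 2*x^2.
∫_{-1}^{1} of each monomial x^k gives [2/(k+1) if k even, 0 if k odd]. Integrating term-by-term (or equivalently evaluating the antiderivative F(x) = 4*x^5/5 - x^4 + 2*x^3/3 at the endpoints):
  F(1) − F(−1) = 7/15 − (-37/15) = 44/15.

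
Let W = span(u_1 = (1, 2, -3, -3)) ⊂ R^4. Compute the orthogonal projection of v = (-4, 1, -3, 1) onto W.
proj_W(v) = (4/23, 8/23, -12/23, -12/23)

Set up U = [u_1 | ... | u_1] ∈ R^(4×1). The projector onto W = col(U) is P = U (U^T U)^(-1) U^T.
Compute U^T U =
  [23],
and U^T v = (4).
Solve U^T U · c = U^T v for the coefficients: c = (4/23). The projection is proj_W(v) = U c.
Check: (v - proj_W(v)) · u_1 = 0  (should be 0).
Result: proj_W(v) = (4/23, 8/23, -12/23, -12/23).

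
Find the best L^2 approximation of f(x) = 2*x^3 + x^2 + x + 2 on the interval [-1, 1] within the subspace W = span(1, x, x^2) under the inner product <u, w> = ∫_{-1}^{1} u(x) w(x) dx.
g(x) = x^2 + 11*x/5 + 2

The best approximation g ∈ W is the orthogonal projection of f onto W. Writing g = a_0 + a_1 x + a_2 x^2, the coefficients solve the normal equations G · a = b where
  G_{ij} = <φ_i, φ_j> and b_i = <f, φ_i>, with φ_0 = 1, φ_1 = x, φ_2 = x^2.
G =
  [2, 0, 2/3]
  [0, 2/3, 0]
  [2/3, 0, 2/5],
b = (14/3, 22/15, 26/15).
Solving gives a_0 = 2, a_1 = 11/5, a_2 = 1, so
  g(x) = x^2 + 11*x/5 + 2.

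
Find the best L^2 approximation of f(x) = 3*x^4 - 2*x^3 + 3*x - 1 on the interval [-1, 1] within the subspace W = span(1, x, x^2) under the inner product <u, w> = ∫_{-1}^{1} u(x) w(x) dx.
g(x) = 18*x^2/7 + 9*x/5 - 44/35

The best approximation g ∈ W is the orthogonal projection of f onto W. Writing g = a_0 + a_1 x + a_2 x^2, the coefficients solve the normal equations G · a = b where
  G_{ij} = <φ_i, φ_j> and b_i = <f, φ_i>, with φ_0 = 1, φ_1 = x, φ_2 = x^2.
G =
  [2, 0, 2/3]
  [0, 2/3, 0]
  [2/3, 0, 2/5],
b = (-4/5, 6/5, 4/21).
Solving gives a_0 = -44/35, a_1 = 9/5, a_2 = 18/7, so
  g(x) = 18*x^2/7 + 9*x/5 - 44/35.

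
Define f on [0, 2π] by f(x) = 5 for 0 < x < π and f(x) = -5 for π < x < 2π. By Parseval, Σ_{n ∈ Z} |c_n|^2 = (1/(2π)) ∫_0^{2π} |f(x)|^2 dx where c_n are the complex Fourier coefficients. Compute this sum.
Σ |c_n|^2 = 25

Parseval equates the L^2 energy of f (normalised by 1/(2π)) with the ℓ^2 sum of its Fourier coefficients: (1/(2π)) ∫_0^{2π} |f|^2 = Σ |c_n|^2.
Compute the left side: (1/(2π)) [∫_0^π 5^2 dx + ∫_π^{2π} (-5)^2 dx] = (1/(2π)) · (25π + 25π) = (25 + 25)/2 = 25.
So Σ_{n ∈ Z} |c_n|^2 = 25.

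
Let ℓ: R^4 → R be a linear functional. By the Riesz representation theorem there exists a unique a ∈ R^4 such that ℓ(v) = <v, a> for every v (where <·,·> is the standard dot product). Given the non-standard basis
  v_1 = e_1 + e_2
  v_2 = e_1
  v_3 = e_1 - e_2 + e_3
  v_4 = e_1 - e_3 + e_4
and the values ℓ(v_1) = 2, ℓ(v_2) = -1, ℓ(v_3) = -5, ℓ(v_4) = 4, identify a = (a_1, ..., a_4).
a = (-1, 3, -1, 4)

Write a = (a_1, ..., a_4) in the standard basis. For each basis vector v_i, ℓ(v_i) = <v_i, a> is a linear equation in the a_j's. Collect the n equations into a matrix system V a = ℓ, where row i of V is v_i (expressed in the standard basis). Since V is invertible (lower-triangular with 1s on the diagonal, up to permutation), solve by back-substitution:
  V =
[[1, 1, 0, 0],
 [1, 0, 0, 0],
 [1, -1, 1, 0],
 [1, 0, -1, 1]]
  V a = (2, -1, -5, 4)
Solving gives a = (-1, 3, -1, 4).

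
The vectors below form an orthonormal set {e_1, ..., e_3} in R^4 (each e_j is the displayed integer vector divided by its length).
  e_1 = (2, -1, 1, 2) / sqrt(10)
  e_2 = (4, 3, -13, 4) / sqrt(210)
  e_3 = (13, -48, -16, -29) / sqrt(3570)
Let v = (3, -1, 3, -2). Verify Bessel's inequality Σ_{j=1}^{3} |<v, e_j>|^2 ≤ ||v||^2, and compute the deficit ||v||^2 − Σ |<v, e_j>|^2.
Σ |<v, e_j>|^2 = 2229/170; ||v||^2 = 23; deficit = 1681/170

Write each e_j = u_j / sqrt(<u_j, u_j>) where u_j is the displayed integer vector. Then <v, e_j> = <v, u_j> / sqrt(<u_j, u_j>), so |<v, e_j>|^2 = <v, u_j>^2 / <u_j, u_j>.
Coefficients: <v, e_1> = 6/sqrt(10), <v, e_2> = -38/sqrt(210), <v, e_3> = 97/sqrt(3570).
Square and sum: Σ |<v, e_j>|^2 = 2229/170.
Compute ||v||^2 = v·v = 23.
Deficit = 23 − 2229/170 = 1681/170 ≥ 0, confirming Bessel's inequality. (The deficit equals ||v − Σ <v,e_j> e_j||^2, the squared distance from v to span{e_j}.)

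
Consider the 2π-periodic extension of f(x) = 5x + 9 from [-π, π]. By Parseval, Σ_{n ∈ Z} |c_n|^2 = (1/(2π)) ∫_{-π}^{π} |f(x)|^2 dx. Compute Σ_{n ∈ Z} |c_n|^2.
Σ |c_n|^2 = 25π^2/3 + 81

Expand and integrate term by term over [-π, π]:
  ∫ (5x)^2 dx = 25·(2π^3/3); ∫ 2·5·(9)·x dx = 0 (odd integrand); ∫ 9^2 dx = 81·2π.
So (1/(2π)) ∫_{-π}^{π} (5x + 9)^2 dx = 25π^2/3 + 81 = 25π^2/3 + 81.
Parseval ⇒ Σ |c_n|^2 = 25π^2/3 + 81.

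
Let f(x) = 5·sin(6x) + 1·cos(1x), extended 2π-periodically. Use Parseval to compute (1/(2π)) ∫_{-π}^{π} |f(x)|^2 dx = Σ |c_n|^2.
Σ |c_n|^2 = 13

Expand |f|^2 and use orthogonality of {sin(nx), cos(mx)} on [-π, π]:
  ∫_{-π}^{π} sin(nx)^2 dx = π, ∫ cos(mx)^2 dx = π, and cross terms integrate to 0.
So ∫_{-π}^{π} f(x)^2 dx = 5^2 · π + 1^2 · π = (25 + 1)π.
Divide by 2π: (25 + 1)/2 = 13.
By Parseval, this equals Σ |c_n|^2.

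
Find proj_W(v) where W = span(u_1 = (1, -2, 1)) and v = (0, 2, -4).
proj_W(v) = (-4/3, 8/3, -4/3)

Set up U = [u_1 | ... | u_1] ∈ R^(3×1). The projector onto W = col(U) is P = U (U^T U)^(-1) U^T.
Compute U^T U =
  [6],
and U^T v = (-8).
Solve U^T U · c = U^T v for the coefficients: c = (-4/3). The projection is proj_W(v) = U c.
Check: (v - proj_W(v)) · u_1 = 0  (should be 0).
Result: proj_W(v) = (-4/3, 8/3, -4/3).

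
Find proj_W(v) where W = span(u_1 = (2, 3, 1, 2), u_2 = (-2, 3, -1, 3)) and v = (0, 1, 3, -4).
proj_W(v) = (270/157, -183/157, 135/157, -220/157)

Set up U = [u_1 | ... | u_2] ∈ R^(4×2). The projector onto W = col(U) is P = U (U^T U)^(-1) U^T.
Compute U^T U =
  [18, 10]
  [10, 23],
and U^T v = (-2, -12).
Solve U^T U · c = U^T v for the coefficients: c = (37/157, -98/157). The projection is proj_W(v) = U c.
Check: (v - proj_W(v)) · u_1 = 0  (should be 0).
Check: (v - proj_W(v)) · u_2 = 0  (should be 0).
Result: proj_W(v) = (270/157, -183/157, 135/157, -220/157).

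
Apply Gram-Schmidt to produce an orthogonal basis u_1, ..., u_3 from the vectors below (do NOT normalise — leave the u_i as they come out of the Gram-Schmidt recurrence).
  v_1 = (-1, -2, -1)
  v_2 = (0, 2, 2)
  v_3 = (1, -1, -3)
Orthogonal basis:
  u_1 = (-1, -2, -1)
  u_2 = (-1, 0, 1)
  u_3 = (-1/3, 1/3, -1/3)

Apply the Gram-Schmidt recurrence
  u_1 = v_1
  u_i = v_i − Σ_{j<i} ((v_i · u_j) / (u_j · u_j)) · u_j.

Step by step this gives:
  u_1 = (-1, -2, -1)
  u_2 = (-1, 0, 1)
  u_3 = (-1/3, 1/3, -1/3)

Orthogonality check:
  u_2 · u_1 = 0 (should be 0)
  u_3 · u_1 = 0 (should be 0)
  u_3 · u_2 = 0 (should be 0)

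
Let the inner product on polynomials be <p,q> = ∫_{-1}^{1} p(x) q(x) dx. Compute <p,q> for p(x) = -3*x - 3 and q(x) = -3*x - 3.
<p,q> = 24

Expand the product: p(x)·q(x) = 9*x^2 + 18*x + 9.
∫_{-1}^{1} of each monomial x^k gives [2/(k+1) if k even, 0 if k odd]. Integrating term-by-term (or equivalently evaluating the antiderivative F(x) = 3*x^3 + 9*x^2 + 9*x at the endpoints):
  F(1) − F(−1) = 21 − (-3) = 24.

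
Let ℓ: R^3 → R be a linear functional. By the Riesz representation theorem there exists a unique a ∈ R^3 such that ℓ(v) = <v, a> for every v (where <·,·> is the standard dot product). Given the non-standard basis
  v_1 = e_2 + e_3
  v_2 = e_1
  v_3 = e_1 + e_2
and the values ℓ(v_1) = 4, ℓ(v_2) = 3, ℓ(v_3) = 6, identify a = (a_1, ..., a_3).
a = (3, 3, 1)

Write a = (a_1, ..., a_3) in the standard basis. For each basis vector v_i, ℓ(v_i) = <v_i, a> is a linear equation in the a_j's. Collect the n equations into a matrix system V a = ℓ, where row i of V is v_i (expressed in the standard basis). Since V is invertible (lower-triangular with 1s on the diagonal, up to permutation), solve by back-substitution:
  V =
[[0, 1, 1],
 [1, 0, 0],
 [1, 1, 0]]
  V a = (4, 3, 6)
Solving gives a = (3, 3, 1).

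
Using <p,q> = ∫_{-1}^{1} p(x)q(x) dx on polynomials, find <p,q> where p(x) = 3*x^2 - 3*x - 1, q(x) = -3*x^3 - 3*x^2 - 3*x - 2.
<p,q> = 8

Expand the product: p(x)·q(x) = -9*x^5 + 3*x^3 + 6*x^2 + 9*x + 2.
∫_{-1}^{1} of each monomial x^k gives [2/(k+1) if k even, 0 if k odd]. Integrating term-by-term (or equivalently evaluating the antiderivative F(x) = -3*x^6/2 + 3*x^4/4 + 2*x^3 + 9*x^2/2 + 2*x at the endpoints):
  F(1) − F(−1) = 31/4 − (-1/4) = 8.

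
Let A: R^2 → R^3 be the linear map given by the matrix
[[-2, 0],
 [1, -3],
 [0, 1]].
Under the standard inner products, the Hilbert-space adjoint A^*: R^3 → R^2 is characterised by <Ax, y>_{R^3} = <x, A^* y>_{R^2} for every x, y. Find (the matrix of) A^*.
A^* = A^T =
[[-2, 1, 0],
 [0, -3, 1]]

For real matrices with standard dot products, the defining identity <Ax, y> = <x, A^* y> gives (Ax)^T y = x^T (A^*) y, i.e. x^T A^T y = x^T (A^*) y. Since this holds for all x, y, we must have A^* = A^T. Therefore
A^* =
[[-2, 1, 0],
 [0, -3, 1]].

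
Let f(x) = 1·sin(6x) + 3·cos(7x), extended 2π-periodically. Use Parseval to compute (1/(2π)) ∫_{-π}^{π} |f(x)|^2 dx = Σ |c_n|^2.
Σ |c_n|^2 = 5

Expand |f|^2 and use orthogonality of {sin(nx), cos(mx)} on [-π, π]:
  ∫_{-π}^{π} sin(nx)^2 dx = π, ∫ cos(mx)^2 dx = π, and cross terms integrate to 0.
So ∫_{-π}^{π} f(x)^2 dx = 1^2 · π + 3^2 · π = (1 + 9)π.
Divide by 2π: (1 + 9)/2 = 5.
By Parseval, this equals Σ |c_n|^2.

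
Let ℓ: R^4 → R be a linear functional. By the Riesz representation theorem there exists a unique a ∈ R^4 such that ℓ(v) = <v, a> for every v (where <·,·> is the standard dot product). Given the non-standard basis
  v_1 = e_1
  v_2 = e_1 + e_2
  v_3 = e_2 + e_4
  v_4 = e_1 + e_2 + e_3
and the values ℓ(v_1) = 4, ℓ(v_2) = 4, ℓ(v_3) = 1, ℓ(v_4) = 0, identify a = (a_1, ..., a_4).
a = (4, 0, -4, 1)

Write a = (a_1, ..., a_4) in the standard basis. For each basis vector v_i, ℓ(v_i) = <v_i, a> is a linear equation in the a_j's. Collect the n equations into a matrix system V a = ℓ, where row i of V is v_i (expressed in the standard basis). Since V is invertible (lower-triangular with 1s on the diagonal, up to permutation), solve by back-substitution:
  V =
[[1, 0, 0, 0],
 [1, 1, 0, 0],
 [0, 1, 0, 1],
 [1, 1, 1, 0]]
  V a = (4, 4, 1, 0)
Solving gives a = (4, 0, -4, 1).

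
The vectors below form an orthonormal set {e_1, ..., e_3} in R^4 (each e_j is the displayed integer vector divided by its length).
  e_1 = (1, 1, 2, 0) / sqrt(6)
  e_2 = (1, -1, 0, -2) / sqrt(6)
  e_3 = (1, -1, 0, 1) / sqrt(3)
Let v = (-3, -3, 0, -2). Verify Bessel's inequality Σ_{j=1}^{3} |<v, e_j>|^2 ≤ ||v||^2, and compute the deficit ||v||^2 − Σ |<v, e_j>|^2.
Σ |<v, e_j>|^2 = 10; ||v||^2 = 22; deficit = 12

Write each e_j = u_j / sqrt(<u_j, u_j>) where u_j is the displayed integer vector. Then <v, e_j> = <v, u_j> / sqrt(<u_j, u_j>), so |<v, e_j>|^2 = <v, u_j>^2 / <u_j, u_j>.
Coefficients: <v, e_1> = -6/sqrt(6), <v, e_2> = 4/sqrt(6), <v, e_3> = -2/sqrt(3).
Square and sum: Σ |<v, e_j>|^2 = 10.
Compute ||v||^2 = v·v = 22.
Deficit = 22 − 10 = 12 ≥ 0, confirming Bessel's inequality. (The deficit equals ||v − Σ <v,e_j> e_j||^2, the squared distance from v to span{e_j}.)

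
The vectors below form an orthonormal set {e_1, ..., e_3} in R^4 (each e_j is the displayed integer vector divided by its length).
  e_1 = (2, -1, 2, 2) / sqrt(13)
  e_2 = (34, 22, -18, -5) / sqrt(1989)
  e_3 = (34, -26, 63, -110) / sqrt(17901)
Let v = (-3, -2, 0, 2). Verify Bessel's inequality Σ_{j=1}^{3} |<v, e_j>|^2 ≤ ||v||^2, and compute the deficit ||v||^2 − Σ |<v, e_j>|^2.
Σ |<v, e_j>|^2 = 212/13; ||v||^2 = 17; deficit = 9/13

Write each e_j = u_j / sqrt(<u_j, u_j>) where u_j is the displayed integer vector. Then <v, e_j> = <v, u_j> / sqrt(<u_j, u_j>), so |<v, e_j>|^2 = <v, u_j>^2 / <u_j, u_j>.
Coefficients: <v, e_1> = 0/sqrt(13), <v, e_2> = -156/sqrt(1989), <v, e_3> = -270/sqrt(17901).
Square and sum: Σ |<v, e_j>|^2 = 212/13.
Compute ||v||^2 = v·v = 17.
Deficit = 17 − 212/13 = 9/13 ≥ 0, confirming Bessel's inequality. (The deficit equals ||v − Σ <v,e_j> e_j||^2, the squared distance from v to span{e_j}.)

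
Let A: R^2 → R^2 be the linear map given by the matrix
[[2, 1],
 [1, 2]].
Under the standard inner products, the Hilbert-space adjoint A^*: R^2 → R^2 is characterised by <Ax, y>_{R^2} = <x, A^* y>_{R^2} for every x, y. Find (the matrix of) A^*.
A^* = A^T =
[[2, 1],
 [1, 2]]

For real matrices with standard dot products, the defining identity <Ax, y> = <x, A^* y> gives (Ax)^T y = x^T (A^*) y, i.e. x^T A^T y = x^T (A^*) y. Since this holds for all x, y, we must have A^* = A^T. Therefore
A^* =
[[2, 1],
 [1, 2]].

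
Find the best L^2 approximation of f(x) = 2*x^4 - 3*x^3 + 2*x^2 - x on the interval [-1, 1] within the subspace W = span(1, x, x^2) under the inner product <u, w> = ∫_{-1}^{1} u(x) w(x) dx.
g(x) = 26*x^2/7 - 14*x/5 - 6/35

The best approximation g ∈ W is the orthogonal projection of f onto W. Writing g = a_0 + a_1 x + a_2 x^2, the coefficients solve the normal equations G · a = b where
  G_{ij} = <φ_i, φ_j> and b_i = <f, φ_i>, with φ_0 = 1, φ_1 = x, φ_2 = x^2.
G =
  [2, 0, 2/3]
  [0, 2/3, 0]
  [2/3, 0, 2/5],
b = (32/15, -28/15, 48/35).
Solving gives a_0 = -6/35, a_1 = -14/5, a_2 = 26/7, so
  g(x) = 26*x^2/7 - 14*x/5 - 6/35.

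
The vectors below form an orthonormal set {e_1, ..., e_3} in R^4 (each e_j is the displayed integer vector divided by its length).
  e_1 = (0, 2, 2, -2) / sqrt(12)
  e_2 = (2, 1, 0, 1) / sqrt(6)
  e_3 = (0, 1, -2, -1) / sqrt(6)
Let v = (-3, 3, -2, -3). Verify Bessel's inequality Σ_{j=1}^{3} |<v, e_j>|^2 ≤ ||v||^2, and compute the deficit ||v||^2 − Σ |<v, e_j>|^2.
Σ |<v, e_j>|^2 = 28; ||v||^2 = 31; deficit = 3

Write each e_j = u_j / sqrt(<u_j, u_j>) where u_j is the displayed integer vector. Then <v, e_j> = <v, u_j> / sqrt(<u_j, u_j>), so |<v, e_j>|^2 = <v, u_j>^2 / <u_j, u_j>.
Coefficients: <v, e_1> = 8/sqrt(12), <v, e_2> = -6/sqrt(6), <v, e_3> = 10/sqrt(6).
Square and sum: Σ |<v, e_j>|^2 = 28.
Compute ||v||^2 = v·v = 31.
Deficit = 31 − 28 = 3 ≥ 0, confirming Bessel's inequality. (The deficit equals ||v − Σ <v,e_j> e_j||^2, the squared distance from v to span{e_j}.)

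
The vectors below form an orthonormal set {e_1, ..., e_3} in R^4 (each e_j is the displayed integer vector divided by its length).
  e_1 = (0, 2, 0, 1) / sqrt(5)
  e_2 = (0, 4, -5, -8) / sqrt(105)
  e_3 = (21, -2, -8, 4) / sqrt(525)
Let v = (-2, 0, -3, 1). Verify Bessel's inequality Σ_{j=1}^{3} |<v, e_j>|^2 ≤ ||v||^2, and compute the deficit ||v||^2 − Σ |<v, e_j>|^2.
Σ |<v, e_j>|^2 = 26/25; ||v||^2 = 14; deficit = 324/25

Write each e_j = u_j / sqrt(<u_j, u_j>) where u_j is the displayed integer vector. Then <v, e_j> = <v, u_j> / sqrt(<u_j, u_j>), so |<v, e_j>|^2 = <v, u_j>^2 / <u_j, u_j>.
Coefficients: <v, e_1> = 1/sqrt(5), <v, e_2> = 7/sqrt(105), <v, e_3> = -14/sqrt(525).
Square and sum: Σ |<v, e_j>|^2 = 26/25.
Compute ||v||^2 = v·v = 14.
Deficit = 14 − 26/25 = 324/25 ≥ 0, confirming Bessel's inequality. (The deficit equals ||v − Σ <v,e_j> e_j||^2, the squared distance from v to span{e_j}.)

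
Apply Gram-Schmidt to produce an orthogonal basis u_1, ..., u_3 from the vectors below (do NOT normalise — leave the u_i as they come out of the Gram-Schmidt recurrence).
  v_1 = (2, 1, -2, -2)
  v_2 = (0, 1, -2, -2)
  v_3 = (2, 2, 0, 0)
Orthogonal basis:
  u_1 = (2, 1, -2, -2)
  u_2 = (-18/13, 4/13, -8/13, -8/13)
  u_3 = (0, 16/9, 4/9, 4/9)

Apply the Gram-Schmidt recurrence
  u_1 = v_1
  u_i = v_i − Σ_{j<i} ((v_i · u_j) / (u_j · u_j)) · u_j.

Step by step this gives:
  u_1 = (2, 1, -2, -2)
  u_2 = (-18/13, 4/13, -8/13, -8/13)
  u_3 = (0, 16/9, 4/9, 4/9)

Orthogonality check:
  u_2 · u_1 = 0 (should be 0)
  u_3 · u_1 = 0 (should be 0)
  u_3 · u_2 = 0 (should be 0)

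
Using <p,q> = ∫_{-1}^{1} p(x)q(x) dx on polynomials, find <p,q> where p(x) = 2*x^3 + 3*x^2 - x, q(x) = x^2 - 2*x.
<p,q> = 14/15

Expand the product: p(x)·q(x) = 2*x^5 - x^4 - 7*x^3 + 2*x^2.
∫_{-1}^{1} of each monomial x^k gives [2/(k+1) if k even, 0 if k odd]. Integrating term-by-term (or equivalently evaluating the antiderivative F(x) = x^6/3 - x^5/5 - 7*x^4/4 + 2*x^3/3 at the endpoints):
  F(1) − F(−1) = -19/20 − (-113/60) = 14/15.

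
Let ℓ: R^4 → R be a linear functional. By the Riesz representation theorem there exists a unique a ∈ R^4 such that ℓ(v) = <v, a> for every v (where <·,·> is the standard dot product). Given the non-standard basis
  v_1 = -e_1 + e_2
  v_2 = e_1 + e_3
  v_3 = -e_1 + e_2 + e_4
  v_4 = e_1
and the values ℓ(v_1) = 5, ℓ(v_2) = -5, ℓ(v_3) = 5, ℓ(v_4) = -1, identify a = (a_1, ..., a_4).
a = (-1, 4, -4, 0)

Write a = (a_1, ..., a_4) in the standard basis. For each basis vector v_i, ℓ(v_i) = <v_i, a> is a linear equation in the a_j's. Collect the n equations into a matrix system V a = ℓ, where row i of V is v_i (expressed in the standard basis). Since V is invertible (lower-triangular with 1s on the diagonal, up to permutation), solve by back-substitution:
  V =
[[-1, 1, 0, 0],
 [1, 0, 1, 0],
 [-1, 1, 0, 1],
 [1, 0, 0, 0]]
  V a = (5, -5, 5, -1)
Solving gives a = (-1, 4, -4, 0).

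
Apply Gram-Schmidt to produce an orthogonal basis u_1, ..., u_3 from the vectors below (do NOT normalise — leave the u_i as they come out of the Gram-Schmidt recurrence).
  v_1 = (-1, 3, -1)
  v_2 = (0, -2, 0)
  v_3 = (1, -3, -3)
Orthogonal basis:
  u_1 = (-1, 3, -1)
  u_2 = (-6/11, -4/11, -6/11)
  u_3 = (2, 0, -2)

Apply the Gram-Schmidt recurrence
  u_1 = v_1
  u_i = v_i − Σ_{j<i} ((v_i · u_j) / (u_j · u_j)) · u_j.

Step by step this gives:
  u_1 = (-1, 3, -1)
  u_2 = (-6/11, -4/11, -6/11)
  u_3 = (2, 0, -2)

Orthogonality check:
  u_2 · u_1 = 0 (should be 0)
  u_3 · u_1 = 0 (should be 0)
  u_3 · u_2 = 0 (should be 0)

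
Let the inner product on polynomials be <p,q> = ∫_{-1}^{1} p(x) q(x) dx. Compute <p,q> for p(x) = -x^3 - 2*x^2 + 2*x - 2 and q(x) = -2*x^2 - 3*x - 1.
<p,q> = 34/5

Expand the product: p(x)·q(x) = 2*x^5 + 7*x^4 + 3*x^3 + 4*x + 2.
∫_{-1}^{1} of each monomial x^k gives [2/(k+1) if k even, 0 if k odd]. Integrating term-by-term (or equivalently evaluating the antiderivative F(x) = x^6/3 + 7*x^5/5 + 3*x^4/4 + 2*x^2 + 2*x at the endpoints):
  F(1) − F(−1) = 389/60 − (-19/60) = 34/5.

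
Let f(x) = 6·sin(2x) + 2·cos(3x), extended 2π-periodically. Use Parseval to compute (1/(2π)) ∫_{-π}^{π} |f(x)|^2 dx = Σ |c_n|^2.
Σ |c_n|^2 = 20

Expand |f|^2 and use orthogonality of {sin(nx), cos(mx)} on [-π, π]:
  ∫_{-π}^{π} sin(nx)^2 dx = π, ∫ cos(mx)^2 dx = π, and cross terms integrate to 0.
So ∫_{-π}^{π} f(x)^2 dx = 6^2 · π + 2^2 · π = (36 + 4)π.
Divide by 2π: (36 + 4)/2 = 20.
By Parseval, this equals Σ |c_n|^2.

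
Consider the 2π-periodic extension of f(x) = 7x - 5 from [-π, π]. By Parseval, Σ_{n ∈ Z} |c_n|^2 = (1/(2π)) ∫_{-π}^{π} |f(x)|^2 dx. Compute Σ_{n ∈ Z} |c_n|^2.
Σ |c_n|^2 = 49π^2/3 + 25

Expand and integrate term by term over [-π, π]:
  ∫ (7x)^2 dx = 49·(2π^3/3); ∫ 2·7·(-5)·x dx = 0 (odd integrand); ∫ (-5)^2 dx = 25·2π.
So (1/(2π)) ∫_{-π}^{π} (7x - 5)^2 dx = 49π^2/3 + 25 = 49π^2/3 + 25.
Parseval ⇒ Σ |c_n|^2 = 49π^2/3 + 25.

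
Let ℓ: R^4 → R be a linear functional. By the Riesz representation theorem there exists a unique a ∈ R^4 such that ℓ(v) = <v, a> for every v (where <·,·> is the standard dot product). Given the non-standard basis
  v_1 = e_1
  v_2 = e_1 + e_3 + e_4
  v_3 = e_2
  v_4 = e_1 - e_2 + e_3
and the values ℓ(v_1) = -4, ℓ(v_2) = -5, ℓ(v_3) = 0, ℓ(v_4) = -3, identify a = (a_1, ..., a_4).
a = (-4, 0, 1, -2)

Write a = (a_1, ..., a_4) in the standard basis. For each basis vector v_i, ℓ(v_i) = <v_i, a> is a linear equation in the a_j's. Collect the n equations into a matrix system V a = ℓ, where row i of V is v_i (expressed in the standard basis). Since V is invertible (lower-triangular with 1s on the diagonal, up to permutation), solve by back-substitution:
  V =
[[1, 0, 0, 0],
 [1, 0, 1, 1],
 [0, 1, 0, 0],
 [1, -1, 1, 0]]
  V a = (-4, -5, 0, -3)
Solving gives a = (-4, 0, 1, -2).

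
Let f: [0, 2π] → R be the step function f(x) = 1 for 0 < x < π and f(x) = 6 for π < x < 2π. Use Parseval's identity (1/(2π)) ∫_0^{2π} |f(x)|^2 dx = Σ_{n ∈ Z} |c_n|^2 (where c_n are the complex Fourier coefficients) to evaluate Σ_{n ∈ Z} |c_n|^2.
Σ |c_n|^2 = 37/2

Parseval equates the L^2 energy of f (normalised by 1/(2π)) with the ℓ^2 sum of its Fourier coefficients: (1/(2π)) ∫_0^{2π} |f|^2 = Σ |c_n|^2.
Compute the left side: (1/(2π)) [∫_0^π 1^2 dx + ∫_π^{2π} 6^2 dx] = (1/(2π)) · (1π + 36π) = (1 + 36)/2 = 37/2.
So Σ_{n ∈ Z} |c_n|^2 = 37/2.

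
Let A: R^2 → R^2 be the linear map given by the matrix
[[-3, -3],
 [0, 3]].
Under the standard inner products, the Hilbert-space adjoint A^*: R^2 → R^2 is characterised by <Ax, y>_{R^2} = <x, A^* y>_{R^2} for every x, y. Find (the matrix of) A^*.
A^* = A^T =
[[-3, 0],
 [-3, 3]]

For real matrices with standard dot products, the defining identity <Ax, y> = <x, A^* y> gives (Ax)^T y = x^T (A^*) y, i.e. x^T A^T y = x^T (A^*) y. Since this holds for all x, y, we must have A^* = A^T. Therefore
A^* =
[[-3, 0],
 [-3, 3]].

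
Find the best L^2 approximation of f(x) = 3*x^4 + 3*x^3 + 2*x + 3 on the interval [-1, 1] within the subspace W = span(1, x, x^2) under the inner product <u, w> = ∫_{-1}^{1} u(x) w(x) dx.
g(x) = 18*x^2/7 + 19*x/5 + 96/35

The best approximation g ∈ W is the orthogonal projection of f onto W. Writing g = a_0 + a_1 x + a_2 x^2, the coefficients solve the normal equations G · a = b where
  G_{ij} = <φ_i, φ_j> and b_i = <f, φ_i>, with φ_0 = 1, φ_1 = x, φ_2 = x^2.
G =
  [2, 0, 2/3]
  [0, 2/3, 0]
  [2/3, 0, 2/5],
b = (36/5, 38/15, 20/7).
Solving gives a_0 = 96/35, a_1 = 19/5, a_2 = 18/7, so
  g(x) = 18*x^2/7 + 19*x/5 + 96/35.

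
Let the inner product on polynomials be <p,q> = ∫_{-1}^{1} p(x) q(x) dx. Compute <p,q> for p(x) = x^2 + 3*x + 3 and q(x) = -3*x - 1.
<p,q> = -38/3

Expand the product: p(x)·q(x) = -3*x^3 - 10*x^2 - 12*x - 3.
∫_{-1}^{1} of each monomial x^k gives [2/(k+1) if k even, 0 if k odd]. Integrating term-by-term (or equivalently evaluating the antiderivative F(x) = -3*x^4/4 - 10*x^3/3 - 6*x^2 - 3*x at the endpoints):
  F(1) − F(−1) = -157/12 − (-5/12) = -38/3.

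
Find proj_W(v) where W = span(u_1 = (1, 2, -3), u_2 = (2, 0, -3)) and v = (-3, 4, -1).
proj_W(v) = (-123/61, 274/61, -21/61)

Set up U = [u_1 | ... | u_2] ∈ R^(3×2). The projector onto W = col(U) is P = U (U^T U)^(-1) U^T.
Compute U^T U =
  [14, 11]
  [11, 13],
and U^T v = (8, -3).
Solve U^T U · c = U^T v for the coefficients: c = (137/61, -130/61). The projection is proj_W(v) = U c.
Check: (v - proj_W(v)) · u_1 = 0  (should be 0).
Check: (v - proj_W(v)) · u_2 = 0  (should be 0).
Result: proj_W(v) = (-123/61, 274/61, -21/61).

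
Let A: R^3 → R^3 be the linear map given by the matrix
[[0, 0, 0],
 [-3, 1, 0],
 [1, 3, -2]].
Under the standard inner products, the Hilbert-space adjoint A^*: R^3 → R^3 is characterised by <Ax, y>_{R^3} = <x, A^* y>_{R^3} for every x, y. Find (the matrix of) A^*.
A^* = A^T =
[[0, -3, 1],
 [0, 1, 3],
 [0, 0, -2]]

For real matrices with standard dot products, the defining identity <Ax, y> = <x, A^* y> gives (Ax)^T y = x^T (A^*) y, i.e. x^T A^T y = x^T (A^*) y. Since this holds for all x, y, we must have A^* = A^T. Therefore
A^* =
[[0, -3, 1],
 [0, 1, 3],
 [0, 0, -2]].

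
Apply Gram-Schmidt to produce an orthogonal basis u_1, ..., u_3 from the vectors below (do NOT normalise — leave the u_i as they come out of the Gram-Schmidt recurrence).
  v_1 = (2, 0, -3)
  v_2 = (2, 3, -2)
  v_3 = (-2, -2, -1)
Orthogonal basis:
  u_1 = (2, 0, -3)
  u_2 = (6/13, 3, 4/13)
  u_3 = (-180/121, 40/121, -120/121)

Apply the Gram-Schmidt recurrence
  u_1 = v_1
  u_i = v_i − Σ_{j<i} ((v_i · u_j) / (u_j · u_j)) · u_j.

Step by step this gives:
  u_1 = (2, 0, -3)
  u_2 = (6/13, 3, 4/13)
  u_3 = (-180/121, 40/121, -120/121)

Orthogonality check:
  u_2 · u_1 = 0 (should be 0)
  u_3 · u_1 = 0 (should be 0)
  u_3 · u_2 = 0 (should be 0)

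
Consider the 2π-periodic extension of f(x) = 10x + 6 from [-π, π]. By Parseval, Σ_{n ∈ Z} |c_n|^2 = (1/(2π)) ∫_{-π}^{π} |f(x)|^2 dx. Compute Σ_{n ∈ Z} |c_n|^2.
Σ |c_n|^2 = 100π^2/3 + 36

Expand and integrate term by term over [-π, π]:
  ∫ (10x)^2 dx = 100·(2π^3/3); ∫ 2·10·(6)·x dx = 0 (odd integrand); ∫ 6^2 dx = 36·2π.
So (1/(2π)) ∫_{-π}^{π} (10x + 6)^2 dx = 100π^2/3 + 36 = 100π^2/3 + 36.
Parseval ⇒ Σ |c_n|^2 = 100π^2/3 + 36.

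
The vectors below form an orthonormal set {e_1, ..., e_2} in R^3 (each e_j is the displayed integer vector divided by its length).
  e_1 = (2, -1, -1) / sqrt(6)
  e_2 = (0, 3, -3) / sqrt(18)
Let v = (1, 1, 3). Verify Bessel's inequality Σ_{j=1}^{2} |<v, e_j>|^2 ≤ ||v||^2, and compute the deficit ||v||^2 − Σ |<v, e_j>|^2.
Σ |<v, e_j>|^2 = 8/3; ||v||^2 = 11; deficit = 25/3

Write each e_j = u_j / sqrt(<u_j, u_j>) where u_j is the displayed integer vector. Then <v, e_j> = <v, u_j> / sqrt(<u_j, u_j>), so |<v, e_j>|^2 = <v, u_j>^2 / <u_j, u_j>.
Coefficients: <v, e_1> = -2/sqrt(6), <v, e_2> = -6/sqrt(18).
Square and sum: Σ |<v, e_j>|^2 = 8/3.
Compute ||v||^2 = v·v = 11.
Deficit = 11 − 8/3 = 25/3 ≥ 0, confirming Bessel's inequality. (The deficit equals ||v − Σ <v,e_j> e_j||^2, the squared distance from v to span{e_j}.)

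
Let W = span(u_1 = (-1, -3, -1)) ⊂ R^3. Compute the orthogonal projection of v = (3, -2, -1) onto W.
proj_W(v) = (-4/11, -12/11, -4/11)

Set up U = [u_1 | ... | u_1] ∈ R^(3×1). The projector onto W = col(U) is P = U (U^T U)^(-1) U^T.
Compute U^T U =
  [11],
and U^T v = (4).
Solve U^T U · c = U^T v for the coefficients: c = (4/11). The projection is proj_W(v) = U c.
Check: (v - proj_W(v)) · u_1 = 0  (should be 0).
Result: proj_W(v) = (-4/11, -12/11, -4/11).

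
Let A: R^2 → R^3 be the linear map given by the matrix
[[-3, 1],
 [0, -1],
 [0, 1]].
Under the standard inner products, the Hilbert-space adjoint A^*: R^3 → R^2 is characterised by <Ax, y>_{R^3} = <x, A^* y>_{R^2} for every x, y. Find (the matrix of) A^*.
A^* = A^T =
[[-3, 0, 0],
 [1, -1, 1]]

For real matrices with standard dot products, the defining identity <Ax, y> = <x, A^* y> gives (Ax)^T y = x^T (A^*) y, i.e. x^T A^T y = x^T (A^*) y. Since this holds for all x, y, we must have A^* = A^T. Therefore
A^* =
[[-3, 0, 0],
 [1, -1, 1]].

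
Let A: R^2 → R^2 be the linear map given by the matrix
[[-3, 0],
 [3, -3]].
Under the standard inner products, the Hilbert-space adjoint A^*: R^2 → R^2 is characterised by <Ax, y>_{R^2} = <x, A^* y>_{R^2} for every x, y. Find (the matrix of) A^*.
A^* = A^T =
[[-3, 3],
 [0, -3]]

For real matrices with standard dot products, the defining identity <Ax, y> = <x, A^* y> gives (Ax)^T y = x^T (A^*) y, i.e. x^T A^T y = x^T (A^*) y. Since this holds for all x, y, we must have A^* = A^T. Therefore
A^* =
[[-3, 3],
 [0, -3]].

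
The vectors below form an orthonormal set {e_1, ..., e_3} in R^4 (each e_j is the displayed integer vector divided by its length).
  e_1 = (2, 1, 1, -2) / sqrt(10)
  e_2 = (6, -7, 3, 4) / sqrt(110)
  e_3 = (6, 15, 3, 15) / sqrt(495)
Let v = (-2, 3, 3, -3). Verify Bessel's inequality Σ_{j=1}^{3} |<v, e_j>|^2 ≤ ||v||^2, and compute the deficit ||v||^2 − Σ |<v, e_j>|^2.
Σ |<v, e_j>|^2 = 91/5; ||v||^2 = 31; deficit = 64/5

Write each e_j = u_j / sqrt(<u_j, u_j>) where u_j is the displayed integer vector. Then <v, e_j> = <v, u_j> / sqrt(<u_j, u_j>), so |<v, e_j>|^2 = <v, u_j>^2 / <u_j, u_j>.
Coefficients: <v, e_1> = 8/sqrt(10), <v, e_2> = -36/sqrt(110), <v, e_3> = -3/sqrt(495).
Square and sum: Σ |<v, e_j>|^2 = 91/5.
Compute ||v||^2 = v·v = 31.
Deficit = 31 − 91/5 = 64/5 ≥ 0, confirming Bessel's inequality. (The deficit equals ||v − Σ <v,e_j> e_j||^2, the squared distance from v to span{e_j}.)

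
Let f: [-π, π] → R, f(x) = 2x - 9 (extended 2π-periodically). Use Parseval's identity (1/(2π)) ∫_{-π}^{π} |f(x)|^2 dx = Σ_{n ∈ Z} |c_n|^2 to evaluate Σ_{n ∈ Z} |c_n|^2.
Σ |c_n|^2 = 4π^2/3 + 81

Expand and integrate term by term over [-π, π]:
  ∫ (2x)^2 dx = 4·(2π^3/3); ∫ 2·2·(-9)·x dx = 0 (odd integrand); ∫ (-9)^2 dx = 81·2π.
So (1/(2π)) ∫_{-π}^{π} (2x - 9)^2 dx = 4π^2/3 + 81 = 4π^2/3 + 81.
Parseval ⇒ Σ |c_n|^2 = 4π^2/3 + 81.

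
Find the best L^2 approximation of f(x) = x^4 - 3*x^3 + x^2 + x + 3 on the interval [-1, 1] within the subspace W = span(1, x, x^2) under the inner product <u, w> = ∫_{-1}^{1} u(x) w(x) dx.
g(x) = 13*x^2/7 - 4*x/5 + 102/35

The best approximation g ∈ W is the orthogonal projection of f onto W. Writing g = a_0 + a_1 x + a_2 x^2, the coefficients solve the normal equations G · a = b where
  G_{ij} = <φ_i, φ_j> and b_i = <f, φ_i>, with φ_0 = 1, φ_1 = x, φ_2 = x^2.
G =
  [2, 0, 2/3]
  [0, 2/3, 0]
  [2/3, 0, 2/5],
b = (106/15, -8/15, 94/35).
Solving gives a_0 = 102/35, a_1 = -4/5, a_2 = 13/7, so
  g(x) = 13*x^2/7 - 4*x/5 + 102/35.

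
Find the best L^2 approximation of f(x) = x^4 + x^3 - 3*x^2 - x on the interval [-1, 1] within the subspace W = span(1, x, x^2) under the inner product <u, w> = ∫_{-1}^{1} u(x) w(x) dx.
g(x) = -15*x^2/7 - 2*x/5 - 3/35

The best approximation g ∈ W is the orthogonal projection of f onto W. Writing g = a_0 + a_1 x + a_2 x^2, the coefficients solve the normal equations G · a = b where
  G_{ij} = <φ_i, φ_j> and b_i = <f, φ_i>, with φ_0 = 1, φ_1 = x, φ_2 = x^2.
G =
  [2, 0, 2/3]
  [0, 2/3, 0]
  [2/3, 0, 2/5],
b = (-8/5, -4/15, -32/35).
Solving gives a_0 = -3/35, a_1 = -2/5, a_2 = -15/7, so
  g(x) = -15*x^2/7 - 2*x/5 - 3/35.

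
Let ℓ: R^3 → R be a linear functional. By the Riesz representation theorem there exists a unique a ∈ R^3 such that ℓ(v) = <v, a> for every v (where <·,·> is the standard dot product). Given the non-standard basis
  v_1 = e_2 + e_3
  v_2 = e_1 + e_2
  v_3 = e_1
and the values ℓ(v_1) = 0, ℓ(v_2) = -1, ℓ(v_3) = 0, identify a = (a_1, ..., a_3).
a = (0, -1, 1)

Write a = (a_1, ..., a_3) in the standard basis. For each basis vector v_i, ℓ(v_i) = <v_i, a> is a linear equation in the a_j's. Collect the n equations into a matrix system V a = ℓ, where row i of V is v_i (expressed in the standard basis). Since V is invertible (lower-triangular with 1s on the diagonal, up to permutation), solve by back-substitution:
  V =
[[0, 1, 1],
 [1, 1, 0],
 [1, 0, 0]]
  V a = (0, -1, 0)
Solving gives a = (0, -1, 1).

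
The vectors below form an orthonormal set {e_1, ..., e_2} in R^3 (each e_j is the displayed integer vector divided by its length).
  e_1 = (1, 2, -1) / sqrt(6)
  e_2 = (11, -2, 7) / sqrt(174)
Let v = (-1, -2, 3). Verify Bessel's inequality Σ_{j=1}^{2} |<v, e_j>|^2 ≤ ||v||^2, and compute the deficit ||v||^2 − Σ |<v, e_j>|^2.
Σ |<v, e_j>|^2 = 342/29; ||v||^2 = 14; deficit = 64/29

Write each e_j = u_j / sqrt(<u_j, u_j>) where u_j is the displayed integer vector. Then <v, e_j> = <v, u_j> / sqrt(<u_j, u_j>), so |<v, e_j>|^2 = <v, u_j>^2 / <u_j, u_j>.
Coefficients: <v, e_1> = -8/sqrt(6), <v, e_2> = 14/sqrt(174).
Square and sum: Σ |<v, e_j>|^2 = 342/29.
Compute ||v||^2 = v·v = 14.
Deficit = 14 − 342/29 = 64/29 ≥ 0, confirming Bessel's inequality. (The deficit equals ||v − Σ <v,e_j> e_j||^2, the squared distance from v to span{e_j}.)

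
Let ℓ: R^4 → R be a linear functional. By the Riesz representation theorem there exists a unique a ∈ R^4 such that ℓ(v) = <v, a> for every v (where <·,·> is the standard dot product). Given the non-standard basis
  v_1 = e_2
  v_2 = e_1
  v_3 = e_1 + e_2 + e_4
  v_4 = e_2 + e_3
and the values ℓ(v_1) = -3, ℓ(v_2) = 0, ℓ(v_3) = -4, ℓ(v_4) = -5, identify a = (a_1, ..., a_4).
a = (0, -3, -2, -1)

Write a = (a_1, ..., a_4) in the standard basis. For each basis vector v_i, ℓ(v_i) = <v_i, a> is a linear equation in the a_j's. Collect the n equations into a matrix system V a = ℓ, where row i of V is v_i (expressed in the standard basis). Since V is invertible (lower-triangular with 1s on the diagonal, up to permutation), solve by back-substitution:
  V =
[[0, 1, 0, 0],
 [1, 0, 0, 0],
 [1, 1, 0, 1],
 [0, 1, 1, 0]]
  V a = (-3, 0, -4, -5)
Solving gives a = (0, -3, -2, -1).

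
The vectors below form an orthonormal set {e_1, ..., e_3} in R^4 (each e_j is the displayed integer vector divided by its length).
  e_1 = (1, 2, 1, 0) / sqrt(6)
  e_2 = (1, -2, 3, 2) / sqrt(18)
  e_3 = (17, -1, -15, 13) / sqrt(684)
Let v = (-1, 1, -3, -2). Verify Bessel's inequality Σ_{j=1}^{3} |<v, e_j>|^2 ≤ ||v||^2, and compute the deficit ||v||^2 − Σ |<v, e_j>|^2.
Σ |<v, e_j>|^2 = 3395/228; ||v||^2 = 15; deficit = 25/228

Write each e_j = u_j / sqrt(<u_j, u_j>) where u_j is the displayed integer vector. Then <v, e_j> = <v, u_j> / sqrt(<u_j, u_j>), so |<v, e_j>|^2 = <v, u_j>^2 / <u_j, u_j>.
Coefficients: <v, e_1> = -2/sqrt(6), <v, e_2> = -16/sqrt(18), <v, e_3> = 1/sqrt(684).
Square and sum: Σ |<v, e_j>|^2 = 3395/228.
Compute ||v||^2 = v·v = 15.
Deficit = 15 − 3395/228 = 25/228 ≥ 0, confirming Bessel's inequality. (The deficit equals ||v − Σ <v,e_j> e_j||^2, the squared distance from v to span{e_j}.)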